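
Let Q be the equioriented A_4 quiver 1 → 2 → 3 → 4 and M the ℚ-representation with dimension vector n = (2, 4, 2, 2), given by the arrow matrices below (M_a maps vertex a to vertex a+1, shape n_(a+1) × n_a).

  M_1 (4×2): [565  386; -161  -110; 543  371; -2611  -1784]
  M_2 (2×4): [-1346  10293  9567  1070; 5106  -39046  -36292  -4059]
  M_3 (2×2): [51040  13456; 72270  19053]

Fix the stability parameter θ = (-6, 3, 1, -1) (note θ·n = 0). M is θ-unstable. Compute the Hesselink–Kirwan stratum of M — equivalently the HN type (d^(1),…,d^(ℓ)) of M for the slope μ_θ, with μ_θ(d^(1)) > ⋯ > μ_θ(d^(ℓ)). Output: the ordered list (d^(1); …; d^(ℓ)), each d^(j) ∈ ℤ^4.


Via rank(M_{q-1}∘⋯∘M_p): M ≅ I[1,3], I[1,4], I[2,2]^2, I[4,4].
μ_θ-semistable layers: μ^(1)=3; μ^(2)=2; μ^(3)=1; μ^(4)=-1; μ^(5)=-6

((0, 2, 0, 0); (0, 1, 1, 0); (0, 1, 1, 1); (0, 0, 0, 1); (2, 0, 0, 0))


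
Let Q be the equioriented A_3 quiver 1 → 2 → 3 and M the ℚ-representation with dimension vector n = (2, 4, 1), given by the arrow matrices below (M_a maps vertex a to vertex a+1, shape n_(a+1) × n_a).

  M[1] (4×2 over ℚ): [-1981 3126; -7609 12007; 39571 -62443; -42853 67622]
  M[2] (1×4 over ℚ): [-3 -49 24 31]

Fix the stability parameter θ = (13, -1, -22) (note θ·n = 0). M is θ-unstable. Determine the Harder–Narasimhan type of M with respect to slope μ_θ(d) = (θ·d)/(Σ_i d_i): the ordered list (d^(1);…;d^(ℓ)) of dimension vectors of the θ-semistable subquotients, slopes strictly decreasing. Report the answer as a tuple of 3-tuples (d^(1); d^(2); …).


Barcode: M ≅ I[1,2], I[1,3], I[2,2]^2. HN layers by μ_θ (3 steps, strictly decreasing):
  μ^(1)=6; μ^(2)=-1; μ^(3)=-10/3

((1, 1, 0); (0, 2, 0); (1, 1, 1))


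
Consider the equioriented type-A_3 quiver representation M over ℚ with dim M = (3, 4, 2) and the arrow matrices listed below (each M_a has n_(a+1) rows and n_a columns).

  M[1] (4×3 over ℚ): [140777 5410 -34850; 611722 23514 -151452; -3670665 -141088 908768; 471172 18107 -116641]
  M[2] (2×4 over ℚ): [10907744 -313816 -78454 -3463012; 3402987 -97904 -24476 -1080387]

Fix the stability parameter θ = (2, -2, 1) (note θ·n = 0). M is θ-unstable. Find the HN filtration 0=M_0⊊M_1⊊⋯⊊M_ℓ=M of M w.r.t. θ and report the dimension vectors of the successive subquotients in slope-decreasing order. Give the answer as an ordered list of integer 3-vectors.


Via rank(M_{q-1}∘⋯∘M_p): M ≅ I[1,2], I[1,3]^2, I[2,2].
μ_θ-semistable layers: μ^(1)=1; μ^(2)=0; μ^(3)=-2

((0, 0, 2); (3, 3, 0); (0, 1, 0))


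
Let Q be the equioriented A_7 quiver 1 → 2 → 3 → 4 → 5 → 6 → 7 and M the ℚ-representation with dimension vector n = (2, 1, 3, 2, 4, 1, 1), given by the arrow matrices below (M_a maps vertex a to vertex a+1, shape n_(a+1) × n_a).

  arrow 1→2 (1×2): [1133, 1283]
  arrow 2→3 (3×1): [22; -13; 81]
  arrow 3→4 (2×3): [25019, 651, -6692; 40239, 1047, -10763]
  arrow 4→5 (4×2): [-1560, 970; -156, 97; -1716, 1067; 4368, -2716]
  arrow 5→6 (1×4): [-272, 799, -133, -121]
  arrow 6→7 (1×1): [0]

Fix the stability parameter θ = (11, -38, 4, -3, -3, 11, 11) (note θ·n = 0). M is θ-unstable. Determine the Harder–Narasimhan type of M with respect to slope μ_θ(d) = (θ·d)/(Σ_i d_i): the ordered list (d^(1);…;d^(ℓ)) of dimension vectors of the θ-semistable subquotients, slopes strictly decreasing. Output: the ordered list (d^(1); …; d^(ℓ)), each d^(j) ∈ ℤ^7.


Interval decomposition of M: I[1,1], I[1,4], I[3,3], I[3,6], I[5,5]^3, I[7,7].
HN type (ℓ=6): μ^(1)=11; μ^(2)=4; μ^(3)=1/2; μ^(4)=-2/3; μ^(5)=-3; μ^(6)=-27/2

((1, 0, 0, 0, 0, 1, 1); (0, 0, 1, 0, 0, 0, 0); (0, 0, 1, 1, 0, 0, 0); (0, 0, 1, 1, 1, 0, 0); (0, 0, 0, 0, 3, 0, 0); (1, 1, 0, 0, 0, 0, 0))


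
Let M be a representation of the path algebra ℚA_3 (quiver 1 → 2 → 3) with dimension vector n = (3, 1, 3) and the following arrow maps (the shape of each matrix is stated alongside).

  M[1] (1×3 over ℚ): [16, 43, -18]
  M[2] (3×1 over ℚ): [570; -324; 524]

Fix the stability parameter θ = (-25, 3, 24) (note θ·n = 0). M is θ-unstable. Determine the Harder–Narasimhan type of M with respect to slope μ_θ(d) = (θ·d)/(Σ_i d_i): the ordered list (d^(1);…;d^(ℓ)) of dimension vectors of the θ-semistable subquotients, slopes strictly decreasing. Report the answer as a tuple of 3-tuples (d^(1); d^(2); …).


Barcode: M ≅ I[1,1]^2, I[1,3], I[3,3]^2. HN layers by μ_θ (3 steps, strictly decreasing):
  μ^(1)=24; μ^(2)=3; μ^(3)=-25

((0, 0, 3); (0, 1, 0); (3, 0, 0))


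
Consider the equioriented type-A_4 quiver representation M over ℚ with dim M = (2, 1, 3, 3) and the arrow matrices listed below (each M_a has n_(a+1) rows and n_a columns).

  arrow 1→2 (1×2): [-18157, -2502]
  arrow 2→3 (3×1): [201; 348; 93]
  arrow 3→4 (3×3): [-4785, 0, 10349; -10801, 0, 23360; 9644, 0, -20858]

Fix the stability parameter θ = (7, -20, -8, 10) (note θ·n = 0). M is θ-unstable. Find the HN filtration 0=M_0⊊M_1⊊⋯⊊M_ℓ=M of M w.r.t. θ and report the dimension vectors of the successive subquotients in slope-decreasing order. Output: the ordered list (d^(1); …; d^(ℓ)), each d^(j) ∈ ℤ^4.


Barcode: M ≅ I[1,1], I[1,4], I[3,3], I[3,4], I[4,4]. HN layers by μ_θ (4 steps, strictly decreasing):
  μ^(1)=10; μ^(2)=7; μ^(3)=-7; μ^(4)=-8

((0, 0, 0, 3); (1, 0, 0, 0); (1, 1, 1, 0); (0, 0, 2, 0))


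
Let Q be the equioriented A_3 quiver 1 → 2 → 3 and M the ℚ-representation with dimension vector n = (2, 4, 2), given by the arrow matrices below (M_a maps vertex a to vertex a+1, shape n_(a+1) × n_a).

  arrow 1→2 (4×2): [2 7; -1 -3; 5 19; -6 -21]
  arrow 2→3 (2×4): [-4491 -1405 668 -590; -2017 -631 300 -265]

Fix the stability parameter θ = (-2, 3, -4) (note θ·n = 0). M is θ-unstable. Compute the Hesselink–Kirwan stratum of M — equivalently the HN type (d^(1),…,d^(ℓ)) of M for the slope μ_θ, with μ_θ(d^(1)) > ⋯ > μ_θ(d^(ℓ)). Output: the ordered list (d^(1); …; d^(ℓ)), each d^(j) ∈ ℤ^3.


Interval decomposition of M: I[1,3]^2, I[2,2]^2.
HN type (ℓ=3): μ^(1)=3; μ^(2)=-1/2; μ^(3)=-2

((0, 2, 0); (0, 2, 2); (2, 0, 0))


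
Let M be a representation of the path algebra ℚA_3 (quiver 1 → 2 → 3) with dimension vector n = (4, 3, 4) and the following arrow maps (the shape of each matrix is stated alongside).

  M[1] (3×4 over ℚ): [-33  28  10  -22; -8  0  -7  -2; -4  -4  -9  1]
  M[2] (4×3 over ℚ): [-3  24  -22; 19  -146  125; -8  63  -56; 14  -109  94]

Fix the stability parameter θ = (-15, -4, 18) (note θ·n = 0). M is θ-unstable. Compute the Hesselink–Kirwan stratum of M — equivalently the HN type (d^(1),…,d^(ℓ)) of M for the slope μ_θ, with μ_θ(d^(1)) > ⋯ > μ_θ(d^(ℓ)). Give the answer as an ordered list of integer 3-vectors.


Via rank(M_{q-1}∘⋯∘M_p): M ≅ I[1,1], I[1,3]^3, I[3,3].
μ_θ-semistable layers: μ^(1)=18; μ^(2)=-4; μ^(3)=-15

((0, 0, 4); (0, 3, 0); (4, 0, 0))


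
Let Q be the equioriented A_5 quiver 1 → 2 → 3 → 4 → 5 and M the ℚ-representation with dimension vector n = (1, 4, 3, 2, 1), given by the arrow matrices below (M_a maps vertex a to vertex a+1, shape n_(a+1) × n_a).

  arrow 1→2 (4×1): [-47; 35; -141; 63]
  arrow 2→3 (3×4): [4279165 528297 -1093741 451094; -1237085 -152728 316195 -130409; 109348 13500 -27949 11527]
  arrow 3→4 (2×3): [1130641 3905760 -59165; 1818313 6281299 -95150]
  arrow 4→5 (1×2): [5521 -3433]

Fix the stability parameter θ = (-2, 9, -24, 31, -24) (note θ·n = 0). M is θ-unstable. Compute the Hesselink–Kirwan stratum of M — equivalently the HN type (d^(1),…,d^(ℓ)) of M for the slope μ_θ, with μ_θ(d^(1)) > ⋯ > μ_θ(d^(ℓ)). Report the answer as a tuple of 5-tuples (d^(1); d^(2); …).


Interval decomposition of M: I[1,5], I[2,2], I[2,3], I[2,4].
HN type (ℓ=5): μ^(1)=31; μ^(2)=9; μ^(3)=7/2; μ^(4)=-17/3; μ^(5)=-15/2

((0, 0, 0, 1, 0); (0, 1, 0, 0, 0); (0, 0, 0, 1, 1); (1, 1, 1, 0, 0); (0, 2, 2, 0, 0))


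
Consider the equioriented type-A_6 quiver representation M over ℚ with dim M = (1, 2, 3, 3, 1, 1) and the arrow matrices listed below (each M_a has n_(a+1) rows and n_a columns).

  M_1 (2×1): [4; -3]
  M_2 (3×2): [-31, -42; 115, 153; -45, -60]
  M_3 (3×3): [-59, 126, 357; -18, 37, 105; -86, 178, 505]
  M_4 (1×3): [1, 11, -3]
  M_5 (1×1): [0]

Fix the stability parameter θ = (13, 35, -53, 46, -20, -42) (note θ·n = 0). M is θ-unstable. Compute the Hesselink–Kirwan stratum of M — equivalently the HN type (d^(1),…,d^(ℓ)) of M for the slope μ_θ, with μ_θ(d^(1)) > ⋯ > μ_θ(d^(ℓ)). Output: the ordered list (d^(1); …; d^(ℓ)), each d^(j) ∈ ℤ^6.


Via rank(M_{q-1}∘⋯∘M_p): M ≅ I[1,5], I[2,4], I[3,4], I[6,6].
μ_θ-semistable layers: μ^(1)=46; μ^(2)=13; μ^(3)=-5/3; μ^(4)=-9; μ^(5)=-42; μ^(6)=-53

((0, 0, 0, 2, 0, 0); (0, 0, 0, 1, 1, 0); (1, 1, 1, 0, 0, 0); (0, 1, 1, 0, 0, 0); (0, 0, 0, 0, 0, 1); (0, 0, 1, 0, 0, 0))


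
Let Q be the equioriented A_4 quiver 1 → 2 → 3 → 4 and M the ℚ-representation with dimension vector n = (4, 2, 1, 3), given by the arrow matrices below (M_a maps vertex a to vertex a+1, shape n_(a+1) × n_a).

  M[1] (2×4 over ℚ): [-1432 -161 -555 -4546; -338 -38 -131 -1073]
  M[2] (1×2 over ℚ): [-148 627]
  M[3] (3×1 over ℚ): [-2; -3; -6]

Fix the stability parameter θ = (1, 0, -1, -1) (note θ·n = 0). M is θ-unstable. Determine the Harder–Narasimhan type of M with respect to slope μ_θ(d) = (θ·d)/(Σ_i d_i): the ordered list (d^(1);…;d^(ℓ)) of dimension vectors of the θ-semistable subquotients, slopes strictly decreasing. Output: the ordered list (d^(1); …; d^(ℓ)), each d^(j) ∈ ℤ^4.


Via rank(M_{q-1}∘⋯∘M_p): M ≅ I[1,1]^2, I[1,2], I[1,4], I[4,4]^2.
μ_θ-semistable layers: μ^(1)=1; μ^(2)=1/2; μ^(3)=-1/4; μ^(4)=-1

((2, 0, 0, 0); (1, 1, 0, 0); (1, 1, 1, 1); (0, 0, 0, 2))


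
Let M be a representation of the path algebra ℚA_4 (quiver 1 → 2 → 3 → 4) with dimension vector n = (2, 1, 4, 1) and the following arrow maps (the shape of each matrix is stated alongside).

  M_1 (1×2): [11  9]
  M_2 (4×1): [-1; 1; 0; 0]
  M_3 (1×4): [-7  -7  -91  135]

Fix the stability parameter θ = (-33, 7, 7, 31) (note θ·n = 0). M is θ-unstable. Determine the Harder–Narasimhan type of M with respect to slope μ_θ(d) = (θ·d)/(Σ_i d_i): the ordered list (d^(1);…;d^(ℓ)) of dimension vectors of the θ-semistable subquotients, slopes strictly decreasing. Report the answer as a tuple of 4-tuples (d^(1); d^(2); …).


Barcode: M ≅ I[1,1], I[1,3], I[3,3]^2, I[3,4]. HN layers by μ_θ (3 steps, strictly decreasing):
  μ^(1)=31; μ^(2)=7; μ^(3)=-33

((0, 0, 0, 1); (0, 1, 4, 0); (2, 0, 0, 0))


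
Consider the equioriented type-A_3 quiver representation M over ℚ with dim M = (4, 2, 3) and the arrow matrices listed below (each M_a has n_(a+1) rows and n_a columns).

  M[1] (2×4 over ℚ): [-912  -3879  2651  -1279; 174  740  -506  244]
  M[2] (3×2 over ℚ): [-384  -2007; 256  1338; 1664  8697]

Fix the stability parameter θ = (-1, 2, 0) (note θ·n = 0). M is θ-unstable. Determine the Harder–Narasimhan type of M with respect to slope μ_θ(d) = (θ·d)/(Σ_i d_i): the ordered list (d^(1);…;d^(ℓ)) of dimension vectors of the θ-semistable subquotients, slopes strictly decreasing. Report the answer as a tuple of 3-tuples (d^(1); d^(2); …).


Interval decomposition of M: I[1,1]^2, I[1,2], I[1,3], I[3,3]^2.
HN type (ℓ=4): μ^(1)=2; μ^(2)=1; μ^(3)=0; μ^(4)=-1

((0, 1, 0); (0, 1, 1); (0, 0, 2); (4, 0, 0))


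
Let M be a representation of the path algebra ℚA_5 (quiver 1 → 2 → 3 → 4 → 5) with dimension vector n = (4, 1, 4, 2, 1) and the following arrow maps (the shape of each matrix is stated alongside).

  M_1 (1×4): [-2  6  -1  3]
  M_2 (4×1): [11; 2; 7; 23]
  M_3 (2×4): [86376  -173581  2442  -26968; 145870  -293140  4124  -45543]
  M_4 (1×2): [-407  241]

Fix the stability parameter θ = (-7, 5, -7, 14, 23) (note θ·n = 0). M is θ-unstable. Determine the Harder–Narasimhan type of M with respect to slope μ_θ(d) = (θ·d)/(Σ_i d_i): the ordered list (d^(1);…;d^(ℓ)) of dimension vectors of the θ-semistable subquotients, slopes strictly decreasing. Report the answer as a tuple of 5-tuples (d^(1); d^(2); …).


Via rank(M_{q-1}∘⋯∘M_p): M ≅ I[1,1]^3, I[1,5], I[3,3]^2, I[3,4].
μ_θ-semistable layers: μ^(1)=23; μ^(2)=14; μ^(3)=-1; μ^(4)=-7

((0, 0, 0, 0, 1); (0, 0, 0, 2, 0); (0, 1, 1, 0, 0); (4, 0, 3, 0, 0))


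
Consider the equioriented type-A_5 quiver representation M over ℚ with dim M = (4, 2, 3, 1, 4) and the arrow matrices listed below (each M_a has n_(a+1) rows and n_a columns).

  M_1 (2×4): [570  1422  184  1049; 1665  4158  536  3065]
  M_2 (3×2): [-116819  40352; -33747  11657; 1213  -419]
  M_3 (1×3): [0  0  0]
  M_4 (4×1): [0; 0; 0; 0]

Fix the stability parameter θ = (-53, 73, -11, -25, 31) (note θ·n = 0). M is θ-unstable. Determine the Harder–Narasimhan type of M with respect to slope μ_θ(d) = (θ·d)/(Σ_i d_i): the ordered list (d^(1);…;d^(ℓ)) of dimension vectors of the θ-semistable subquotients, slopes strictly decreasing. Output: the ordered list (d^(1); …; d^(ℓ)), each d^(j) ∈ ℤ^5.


Via rank(M_{q-1}∘⋯∘M_p): M ≅ I[1,1]^2, I[1,3]^2, I[3,3], I[4,4], I[5,5]^4.
μ_θ-semistable layers: μ^(1)=31; μ^(2)=-11; μ^(3)=-25; μ^(4)=-53

((0, 2, 2, 0, 4); (0, 0, 1, 0, 0); (0, 0, 0, 1, 0); (4, 0, 0, 0, 0))


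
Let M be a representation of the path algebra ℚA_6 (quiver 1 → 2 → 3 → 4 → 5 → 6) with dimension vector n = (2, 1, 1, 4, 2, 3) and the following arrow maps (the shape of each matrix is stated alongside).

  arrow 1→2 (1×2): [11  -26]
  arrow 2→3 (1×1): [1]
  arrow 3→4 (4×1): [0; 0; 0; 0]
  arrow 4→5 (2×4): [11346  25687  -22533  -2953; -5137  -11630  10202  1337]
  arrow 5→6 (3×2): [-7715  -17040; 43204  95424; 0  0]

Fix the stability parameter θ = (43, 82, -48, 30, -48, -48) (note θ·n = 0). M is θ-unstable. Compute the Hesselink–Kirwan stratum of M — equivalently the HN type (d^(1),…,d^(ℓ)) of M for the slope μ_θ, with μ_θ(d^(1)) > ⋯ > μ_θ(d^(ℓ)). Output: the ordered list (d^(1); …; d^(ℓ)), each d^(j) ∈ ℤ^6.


Via rank(M_{q-1}∘⋯∘M_p): M ≅ I[1,1], I[1,3], I[4,4]^2, I[4,5], I[4,6], I[6,6]^2.
μ_θ-semistable layers: μ^(1)=43; μ^(2)=30; μ^(3)=77/3; μ^(4)=-9; μ^(5)=-22; μ^(6)=-48

((1, 0, 0, 0, 0, 0); (0, 0, 0, 2, 0, 0); (1, 1, 1, 0, 0, 0); (0, 0, 0, 1, 1, 0); (0, 0, 0, 1, 1, 1); (0, 0, 0, 0, 0, 2))


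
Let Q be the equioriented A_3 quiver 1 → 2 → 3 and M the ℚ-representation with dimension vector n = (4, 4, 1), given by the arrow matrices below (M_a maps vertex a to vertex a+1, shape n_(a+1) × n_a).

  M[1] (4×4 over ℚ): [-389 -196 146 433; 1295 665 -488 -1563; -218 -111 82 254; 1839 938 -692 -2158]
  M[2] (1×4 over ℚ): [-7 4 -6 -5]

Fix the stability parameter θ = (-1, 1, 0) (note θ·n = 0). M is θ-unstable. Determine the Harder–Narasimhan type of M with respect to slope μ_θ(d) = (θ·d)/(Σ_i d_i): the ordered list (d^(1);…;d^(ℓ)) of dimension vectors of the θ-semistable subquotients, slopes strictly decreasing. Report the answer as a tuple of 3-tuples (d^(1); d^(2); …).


Via rank(M_{q-1}∘⋯∘M_p): M ≅ I[1,1], I[1,2]^2, I[1,3], I[2,2].
μ_θ-semistable layers: μ^(1)=1; μ^(2)=1/2; μ^(3)=-1

((0, 3, 0); (0, 1, 1); (4, 0, 0))


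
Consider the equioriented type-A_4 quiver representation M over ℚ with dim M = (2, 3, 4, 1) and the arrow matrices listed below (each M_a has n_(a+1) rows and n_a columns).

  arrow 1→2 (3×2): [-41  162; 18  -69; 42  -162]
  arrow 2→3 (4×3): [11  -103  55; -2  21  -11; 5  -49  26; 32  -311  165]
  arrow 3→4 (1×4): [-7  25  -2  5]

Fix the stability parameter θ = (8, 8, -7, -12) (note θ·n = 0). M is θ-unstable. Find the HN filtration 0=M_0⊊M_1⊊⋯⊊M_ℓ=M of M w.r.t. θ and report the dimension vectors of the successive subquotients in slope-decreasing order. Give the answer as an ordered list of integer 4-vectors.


Interval decomposition of M: I[1,3], I[1,4], I[2,3], I[3,3].
HN type (ℓ=4): μ^(1)=3; μ^(2)=1/2; μ^(3)=-3/4; μ^(4)=-7

((1, 1, 1, 0); (0, 1, 1, 0); (1, 1, 1, 1); (0, 0, 1, 0))


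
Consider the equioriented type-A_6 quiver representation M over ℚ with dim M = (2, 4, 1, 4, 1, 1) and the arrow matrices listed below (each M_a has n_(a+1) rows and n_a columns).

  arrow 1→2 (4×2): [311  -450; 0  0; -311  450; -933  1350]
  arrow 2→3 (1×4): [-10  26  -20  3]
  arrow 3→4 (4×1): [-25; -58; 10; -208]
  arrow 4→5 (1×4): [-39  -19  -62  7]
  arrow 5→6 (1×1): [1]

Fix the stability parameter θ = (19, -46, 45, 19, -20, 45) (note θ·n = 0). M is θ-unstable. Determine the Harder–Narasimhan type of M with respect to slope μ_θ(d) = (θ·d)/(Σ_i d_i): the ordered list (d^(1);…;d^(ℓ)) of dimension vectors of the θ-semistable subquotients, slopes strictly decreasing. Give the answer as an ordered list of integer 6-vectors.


Interval decomposition of M: I[1,1], I[1,6], I[2,2]^3, I[4,4]^3.
HN type (ℓ=5): μ^(1)=45; μ^(2)=19; μ^(3)=44/3; μ^(4)=-27/2; μ^(5)=-46

((0, 0, 0, 0, 0, 1); (1, 0, 0, 3, 0, 0); (0, 0, 1, 1, 1, 0); (1, 1, 0, 0, 0, 0); (0, 3, 0, 0, 0, 0))


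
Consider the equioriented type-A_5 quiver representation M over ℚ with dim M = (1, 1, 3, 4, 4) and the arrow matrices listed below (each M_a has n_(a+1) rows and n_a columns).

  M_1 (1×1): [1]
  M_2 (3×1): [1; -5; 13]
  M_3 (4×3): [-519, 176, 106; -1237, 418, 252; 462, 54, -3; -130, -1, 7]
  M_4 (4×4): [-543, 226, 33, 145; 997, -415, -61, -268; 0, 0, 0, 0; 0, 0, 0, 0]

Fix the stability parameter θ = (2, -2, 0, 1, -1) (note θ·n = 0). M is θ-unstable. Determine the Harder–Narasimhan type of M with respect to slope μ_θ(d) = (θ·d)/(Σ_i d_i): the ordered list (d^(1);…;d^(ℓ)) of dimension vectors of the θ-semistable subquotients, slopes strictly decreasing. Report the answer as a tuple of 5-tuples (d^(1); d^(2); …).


Barcode: M ≅ I[1,5], I[3,4], I[3,5], I[4,4], I[5,5]^2. HN layers by μ_θ (3 steps, strictly decreasing):
  μ^(1)=1; μ^(2)=0; μ^(3)=-1

((0, 0, 0, 2, 0); (1, 1, 3, 2, 2); (0, 0, 0, 0, 2))


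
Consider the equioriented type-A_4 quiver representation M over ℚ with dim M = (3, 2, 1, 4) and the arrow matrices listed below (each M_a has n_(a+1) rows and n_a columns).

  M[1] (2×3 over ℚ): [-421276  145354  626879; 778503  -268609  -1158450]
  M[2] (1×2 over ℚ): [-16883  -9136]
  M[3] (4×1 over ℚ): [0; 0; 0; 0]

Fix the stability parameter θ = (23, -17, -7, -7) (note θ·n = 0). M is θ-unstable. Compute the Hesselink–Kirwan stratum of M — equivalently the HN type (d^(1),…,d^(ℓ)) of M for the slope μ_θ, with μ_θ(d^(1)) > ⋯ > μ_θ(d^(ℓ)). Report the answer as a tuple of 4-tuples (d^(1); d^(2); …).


Interval decomposition of M: I[1,1], I[1,2], I[1,3], I[4,4]^4.
HN type (ℓ=4): μ^(1)=23; μ^(2)=3; μ^(3)=-1/3; μ^(4)=-7

((1, 0, 0, 0); (1, 1, 0, 0); (1, 1, 1, 0); (0, 0, 0, 4))


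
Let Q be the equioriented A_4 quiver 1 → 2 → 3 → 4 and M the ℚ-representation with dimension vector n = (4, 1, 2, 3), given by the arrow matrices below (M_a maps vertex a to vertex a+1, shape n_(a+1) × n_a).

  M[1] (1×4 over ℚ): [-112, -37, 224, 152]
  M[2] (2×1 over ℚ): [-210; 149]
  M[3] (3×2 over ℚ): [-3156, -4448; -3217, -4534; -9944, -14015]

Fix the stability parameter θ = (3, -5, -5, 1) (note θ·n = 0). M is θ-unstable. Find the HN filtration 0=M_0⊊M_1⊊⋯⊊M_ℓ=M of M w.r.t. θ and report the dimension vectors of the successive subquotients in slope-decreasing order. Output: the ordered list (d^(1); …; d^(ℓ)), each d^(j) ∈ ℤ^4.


Interval decomposition of M: I[1,1]^3, I[1,4], I[3,4], I[4,4].
HN type (ℓ=4): μ^(1)=3; μ^(2)=1; μ^(3)=-7/3; μ^(4)=-5

((3, 0, 0, 0); (0, 0, 0, 3); (1, 1, 1, 0); (0, 0, 1, 0))


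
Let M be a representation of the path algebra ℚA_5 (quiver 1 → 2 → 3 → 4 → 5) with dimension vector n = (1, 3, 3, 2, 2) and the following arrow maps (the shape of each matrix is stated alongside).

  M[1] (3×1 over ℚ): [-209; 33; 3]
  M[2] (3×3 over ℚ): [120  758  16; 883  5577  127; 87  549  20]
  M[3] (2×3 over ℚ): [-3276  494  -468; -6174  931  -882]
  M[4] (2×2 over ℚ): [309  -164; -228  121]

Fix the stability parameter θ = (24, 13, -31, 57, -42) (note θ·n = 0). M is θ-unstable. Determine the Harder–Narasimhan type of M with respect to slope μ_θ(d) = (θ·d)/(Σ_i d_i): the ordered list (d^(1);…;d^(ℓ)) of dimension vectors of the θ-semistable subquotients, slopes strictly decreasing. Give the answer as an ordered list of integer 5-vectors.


Via rank(M_{q-1}∘⋯∘M_p): M ≅ I[1,5], I[2,3]^2, I[4,5].
μ_θ-semistable layers: μ^(1)=15/2; μ^(2)=2; μ^(3)=-9

((0, 0, 0, 2, 2); (1, 1, 1, 0, 0); (0, 2, 2, 0, 0))


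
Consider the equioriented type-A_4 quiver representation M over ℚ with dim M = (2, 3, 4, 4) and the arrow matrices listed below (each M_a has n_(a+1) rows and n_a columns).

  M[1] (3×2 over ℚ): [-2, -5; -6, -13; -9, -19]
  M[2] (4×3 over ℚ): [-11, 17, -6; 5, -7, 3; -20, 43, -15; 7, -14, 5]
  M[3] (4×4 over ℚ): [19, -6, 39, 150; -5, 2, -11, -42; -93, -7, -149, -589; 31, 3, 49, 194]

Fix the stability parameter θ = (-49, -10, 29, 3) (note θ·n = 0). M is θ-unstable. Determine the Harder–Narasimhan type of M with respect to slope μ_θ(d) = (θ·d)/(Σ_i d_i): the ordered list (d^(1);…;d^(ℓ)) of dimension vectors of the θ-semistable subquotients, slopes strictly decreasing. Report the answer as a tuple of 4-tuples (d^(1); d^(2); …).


Barcode: M ≅ I[1,4]^2, I[2,4], I[3,4]. HN layers by μ_θ (3 steps, strictly decreasing):
  μ^(1)=16; μ^(2)=-10; μ^(3)=-49

((0, 0, 4, 4); (0, 3, 0, 0); (2, 0, 0, 0))


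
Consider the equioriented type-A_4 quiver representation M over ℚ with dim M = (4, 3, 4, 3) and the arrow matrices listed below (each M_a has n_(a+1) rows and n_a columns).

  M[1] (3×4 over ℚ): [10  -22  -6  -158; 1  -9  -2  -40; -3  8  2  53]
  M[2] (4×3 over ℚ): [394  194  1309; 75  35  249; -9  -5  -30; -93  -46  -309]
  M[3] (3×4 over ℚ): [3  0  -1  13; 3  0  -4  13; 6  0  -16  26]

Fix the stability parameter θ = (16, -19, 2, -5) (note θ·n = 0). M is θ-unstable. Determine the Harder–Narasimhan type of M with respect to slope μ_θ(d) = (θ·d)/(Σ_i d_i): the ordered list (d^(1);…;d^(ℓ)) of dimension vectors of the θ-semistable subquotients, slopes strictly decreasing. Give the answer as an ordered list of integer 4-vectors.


Barcode: M ≅ I[1,1], I[1,3], I[1,4]^2, I[3,3], I[4,4]. HN layers by μ_θ (4 steps, strictly decreasing):
  μ^(1)=16; μ^(2)=2; μ^(3)=-3/2; μ^(4)=-5

((1, 0, 0, 0); (0, 0, 2, 0); (3, 3, 2, 2); (0, 0, 0, 1))


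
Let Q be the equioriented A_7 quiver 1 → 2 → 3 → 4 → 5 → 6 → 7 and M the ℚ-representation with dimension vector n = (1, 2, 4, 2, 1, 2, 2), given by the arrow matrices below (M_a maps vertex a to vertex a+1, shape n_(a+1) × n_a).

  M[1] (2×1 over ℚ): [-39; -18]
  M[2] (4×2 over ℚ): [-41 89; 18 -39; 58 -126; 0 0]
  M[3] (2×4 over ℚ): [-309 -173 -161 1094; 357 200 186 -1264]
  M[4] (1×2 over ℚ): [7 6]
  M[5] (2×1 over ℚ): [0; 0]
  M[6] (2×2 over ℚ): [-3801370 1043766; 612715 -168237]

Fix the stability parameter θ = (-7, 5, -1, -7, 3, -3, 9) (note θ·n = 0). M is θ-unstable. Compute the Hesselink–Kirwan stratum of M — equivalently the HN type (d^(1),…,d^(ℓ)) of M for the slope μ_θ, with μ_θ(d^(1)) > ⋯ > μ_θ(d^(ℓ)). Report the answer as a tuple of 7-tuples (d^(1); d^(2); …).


Via rank(M_{q-1}∘⋯∘M_p): M ≅ I[1,5], I[2,4], I[3,3]^2, I[6,6], I[6,7], I[7,7].
μ_θ-semistable layers: μ^(1)=9; μ^(2)=3; μ^(3)=-1; μ^(4)=-3; μ^(5)=-7

((0, 0, 0, 0, 0, 0, 2); (0, 0, 0, 0, 1, 0, 0); (0, 2, 4, 2, 0, 0, 0); (0, 0, 0, 0, 0, 2, 0); (1, 0, 0, 0, 0, 0, 0))


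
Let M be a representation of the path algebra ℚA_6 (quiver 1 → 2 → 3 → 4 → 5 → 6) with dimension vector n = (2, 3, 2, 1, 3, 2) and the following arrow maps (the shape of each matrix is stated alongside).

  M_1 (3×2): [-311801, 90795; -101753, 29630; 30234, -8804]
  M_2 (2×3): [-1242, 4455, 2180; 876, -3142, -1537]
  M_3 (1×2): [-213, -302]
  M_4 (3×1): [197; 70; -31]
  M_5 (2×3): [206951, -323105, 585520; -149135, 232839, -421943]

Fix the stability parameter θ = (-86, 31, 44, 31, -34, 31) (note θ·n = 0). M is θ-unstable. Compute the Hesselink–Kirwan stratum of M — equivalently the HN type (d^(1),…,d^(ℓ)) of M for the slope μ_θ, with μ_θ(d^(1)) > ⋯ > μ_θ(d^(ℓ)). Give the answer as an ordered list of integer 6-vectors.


Interval decomposition of M: I[1,3], I[1,6], I[2,2], I[5,5], I[5,6].
HN type (ℓ=5): μ^(1)=44; μ^(2)=31; μ^(3)=18; μ^(4)=-34; μ^(5)=-86

((0, 0, 1, 0, 0, 0); (0, 2, 0, 0, 0, 2); (0, 1, 1, 1, 1, 0); (0, 0, 0, 0, 2, 0); (2, 0, 0, 0, 0, 0))


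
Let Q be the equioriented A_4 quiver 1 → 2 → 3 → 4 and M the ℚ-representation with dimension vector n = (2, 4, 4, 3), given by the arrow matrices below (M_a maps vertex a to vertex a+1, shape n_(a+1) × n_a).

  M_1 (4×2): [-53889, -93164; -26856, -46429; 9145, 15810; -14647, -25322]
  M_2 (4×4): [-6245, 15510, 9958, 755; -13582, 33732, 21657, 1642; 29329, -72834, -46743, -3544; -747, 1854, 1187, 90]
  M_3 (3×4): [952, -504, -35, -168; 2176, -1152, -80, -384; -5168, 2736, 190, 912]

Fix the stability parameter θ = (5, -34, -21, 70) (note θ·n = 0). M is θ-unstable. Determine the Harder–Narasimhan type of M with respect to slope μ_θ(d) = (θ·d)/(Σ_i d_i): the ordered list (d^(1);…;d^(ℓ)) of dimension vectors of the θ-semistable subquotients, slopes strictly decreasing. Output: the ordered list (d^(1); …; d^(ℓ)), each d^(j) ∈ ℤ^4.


Interval decomposition of M: I[1,2], I[1,3], I[2,3], I[2,4], I[3,3], I[4,4]^2.
HN type (ℓ=5): μ^(1)=70; μ^(2)=-29/2; μ^(3)=-50/3; μ^(4)=-21; μ^(5)=-34

((0, 0, 0, 3); (1, 1, 0, 0); (1, 1, 1, 0); (0, 0, 3, 0); (0, 2, 0, 0))


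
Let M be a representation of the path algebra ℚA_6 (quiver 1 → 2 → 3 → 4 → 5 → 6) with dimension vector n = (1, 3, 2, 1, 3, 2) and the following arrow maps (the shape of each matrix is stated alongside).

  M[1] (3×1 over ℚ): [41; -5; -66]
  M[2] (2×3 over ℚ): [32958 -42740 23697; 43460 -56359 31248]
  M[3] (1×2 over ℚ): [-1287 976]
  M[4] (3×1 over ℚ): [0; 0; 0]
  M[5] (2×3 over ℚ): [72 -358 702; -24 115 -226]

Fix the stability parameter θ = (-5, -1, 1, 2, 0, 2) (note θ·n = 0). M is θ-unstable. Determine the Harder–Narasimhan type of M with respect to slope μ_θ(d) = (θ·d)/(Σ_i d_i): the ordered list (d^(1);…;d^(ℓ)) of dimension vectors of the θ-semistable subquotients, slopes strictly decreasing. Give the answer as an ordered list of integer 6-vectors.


Interval decomposition of M: I[1,3], I[2,2], I[2,4], I[5,5], I[5,6]^2.
HN type (ℓ=5): μ^(1)=2; μ^(2)=1; μ^(3)=0; μ^(4)=-1; μ^(5)=-5

((0, 0, 0, 1, 0, 2); (0, 0, 2, 0, 0, 0); (0, 0, 0, 0, 3, 0); (0, 3, 0, 0, 0, 0); (1, 0, 0, 0, 0, 0))


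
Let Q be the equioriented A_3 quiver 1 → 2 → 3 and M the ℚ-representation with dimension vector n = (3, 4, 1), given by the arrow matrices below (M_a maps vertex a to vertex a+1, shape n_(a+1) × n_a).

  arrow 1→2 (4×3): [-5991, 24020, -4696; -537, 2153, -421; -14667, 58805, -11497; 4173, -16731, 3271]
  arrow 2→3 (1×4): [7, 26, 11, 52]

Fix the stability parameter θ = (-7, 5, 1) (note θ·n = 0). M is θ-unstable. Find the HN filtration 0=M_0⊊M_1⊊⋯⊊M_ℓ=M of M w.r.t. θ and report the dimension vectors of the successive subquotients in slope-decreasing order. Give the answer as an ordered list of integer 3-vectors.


Interval decomposition of M: I[1,1], I[1,2], I[1,3], I[2,2]^2.
HN type (ℓ=3): μ^(1)=5; μ^(2)=3; μ^(3)=-7

((0, 3, 0); (0, 1, 1); (3, 0, 0))


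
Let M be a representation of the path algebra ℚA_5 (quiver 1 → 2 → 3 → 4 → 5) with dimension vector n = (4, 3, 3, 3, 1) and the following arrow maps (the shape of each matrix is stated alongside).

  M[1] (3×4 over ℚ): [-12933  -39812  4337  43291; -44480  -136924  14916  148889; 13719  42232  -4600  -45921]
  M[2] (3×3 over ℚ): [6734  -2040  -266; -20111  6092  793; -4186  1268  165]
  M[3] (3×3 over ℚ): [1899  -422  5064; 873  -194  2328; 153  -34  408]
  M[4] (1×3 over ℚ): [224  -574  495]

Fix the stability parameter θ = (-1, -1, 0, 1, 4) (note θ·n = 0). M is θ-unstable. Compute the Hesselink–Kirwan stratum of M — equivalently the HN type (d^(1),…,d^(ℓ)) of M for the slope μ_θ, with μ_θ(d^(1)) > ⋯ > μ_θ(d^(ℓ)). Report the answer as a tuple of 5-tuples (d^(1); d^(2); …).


Barcode: M ≅ I[1,1], I[1,2], I[1,3], I[1,5], I[3,3], I[4,4]^2. HN layers by μ_θ (4 steps, strictly decreasing):
  μ^(1)=4; μ^(2)=1; μ^(3)=0; μ^(4)=-1

((0, 0, 0, 0, 1); (0, 0, 0, 3, 0); (0, 0, 3, 0, 0); (4, 3, 0, 0, 0))


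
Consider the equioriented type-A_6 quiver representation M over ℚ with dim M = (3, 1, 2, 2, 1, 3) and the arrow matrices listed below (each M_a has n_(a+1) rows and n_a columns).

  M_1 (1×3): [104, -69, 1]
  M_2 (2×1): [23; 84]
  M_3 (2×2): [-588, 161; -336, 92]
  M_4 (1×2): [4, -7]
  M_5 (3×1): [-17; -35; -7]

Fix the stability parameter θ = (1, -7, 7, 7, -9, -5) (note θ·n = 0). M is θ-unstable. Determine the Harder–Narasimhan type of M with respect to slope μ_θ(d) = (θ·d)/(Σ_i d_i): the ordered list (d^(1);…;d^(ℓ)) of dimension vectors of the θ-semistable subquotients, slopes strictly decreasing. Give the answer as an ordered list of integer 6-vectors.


Barcode: M ≅ I[1,1]^2, I[1,3], I[3,4], I[4,6], I[6,6]^2. HN layers by μ_θ (5 steps, strictly decreasing):
  μ^(1)=7; μ^(2)=1; μ^(3)=-7/3; μ^(4)=-3; μ^(5)=-5

((0, 0, 2, 1, 0, 0); (2, 0, 0, 0, 0, 0); (0, 0, 0, 1, 1, 1); (1, 1, 0, 0, 0, 0); (0, 0, 0, 0, 0, 2))


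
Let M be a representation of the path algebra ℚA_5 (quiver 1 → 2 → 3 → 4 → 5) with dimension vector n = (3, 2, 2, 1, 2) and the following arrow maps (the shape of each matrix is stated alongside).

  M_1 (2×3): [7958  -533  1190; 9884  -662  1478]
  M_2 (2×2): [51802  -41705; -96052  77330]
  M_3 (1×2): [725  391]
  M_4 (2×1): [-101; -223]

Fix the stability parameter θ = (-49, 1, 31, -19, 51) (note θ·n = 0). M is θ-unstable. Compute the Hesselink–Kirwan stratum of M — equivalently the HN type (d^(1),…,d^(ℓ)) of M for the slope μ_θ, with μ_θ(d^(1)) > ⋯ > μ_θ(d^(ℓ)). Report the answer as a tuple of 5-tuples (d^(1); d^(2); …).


Barcode: M ≅ I[1,1], I[1,2], I[1,5], I[3,3], I[5,5]. HN layers by μ_θ (5 steps, strictly decreasing):
  μ^(1)=51; μ^(2)=31; μ^(3)=6; μ^(4)=1; μ^(5)=-49

((0, 0, 0, 0, 2); (0, 0, 1, 0, 0); (0, 0, 1, 1, 0); (0, 2, 0, 0, 0); (3, 0, 0, 0, 0))


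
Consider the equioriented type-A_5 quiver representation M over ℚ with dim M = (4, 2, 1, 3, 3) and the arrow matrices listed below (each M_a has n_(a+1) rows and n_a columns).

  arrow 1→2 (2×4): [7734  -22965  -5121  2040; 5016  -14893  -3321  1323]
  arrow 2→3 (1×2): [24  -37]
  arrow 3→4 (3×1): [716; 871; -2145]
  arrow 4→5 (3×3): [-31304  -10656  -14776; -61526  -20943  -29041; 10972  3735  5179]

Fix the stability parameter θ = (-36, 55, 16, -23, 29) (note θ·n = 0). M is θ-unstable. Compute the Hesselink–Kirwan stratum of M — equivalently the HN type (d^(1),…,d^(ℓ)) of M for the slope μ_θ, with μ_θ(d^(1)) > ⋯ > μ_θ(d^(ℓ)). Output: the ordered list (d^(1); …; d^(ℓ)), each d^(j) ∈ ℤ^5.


Via rank(M_{q-1}∘⋯∘M_p): M ≅ I[1,1]^2, I[1,2], I[1,5], I[4,4], I[4,5], I[5,5].
μ_θ-semistable layers: μ^(1)=55; μ^(2)=29; μ^(3)=16; μ^(4)=-23; μ^(5)=-36

((0, 1, 0, 0, 0); (0, 0, 0, 0, 3); (0, 1, 1, 1, 0); (0, 0, 0, 2, 0); (4, 0, 0, 0, 0))


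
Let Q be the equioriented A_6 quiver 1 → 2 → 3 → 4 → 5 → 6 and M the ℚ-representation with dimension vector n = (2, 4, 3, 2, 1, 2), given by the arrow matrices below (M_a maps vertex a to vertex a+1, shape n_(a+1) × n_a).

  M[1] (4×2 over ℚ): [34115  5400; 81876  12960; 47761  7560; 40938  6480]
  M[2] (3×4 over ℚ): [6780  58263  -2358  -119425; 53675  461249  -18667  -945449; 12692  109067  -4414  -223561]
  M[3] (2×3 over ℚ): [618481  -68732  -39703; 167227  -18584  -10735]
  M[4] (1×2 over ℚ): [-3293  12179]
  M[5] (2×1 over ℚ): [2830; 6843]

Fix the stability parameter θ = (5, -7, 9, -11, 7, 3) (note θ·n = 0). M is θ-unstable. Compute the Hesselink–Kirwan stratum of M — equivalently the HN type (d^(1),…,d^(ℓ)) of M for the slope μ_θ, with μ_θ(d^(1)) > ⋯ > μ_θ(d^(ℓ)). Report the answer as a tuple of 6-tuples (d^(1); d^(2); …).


Via rank(M_{q-1}∘⋯∘M_p): M ≅ I[1,1], I[1,2], I[2,3], I[2,4], I[2,6], I[6,6].
μ_θ-semistable layers: μ^(1)=9; μ^(2)=5; μ^(3)=3; μ^(4)=-1; μ^(5)=-7

((0, 0, 1, 0, 0, 0); (1, 0, 0, 0, 1, 1); (0, 0, 0, 0, 0, 1); (1, 1, 2, 2, 0, 0); (0, 3, 0, 0, 0, 0))


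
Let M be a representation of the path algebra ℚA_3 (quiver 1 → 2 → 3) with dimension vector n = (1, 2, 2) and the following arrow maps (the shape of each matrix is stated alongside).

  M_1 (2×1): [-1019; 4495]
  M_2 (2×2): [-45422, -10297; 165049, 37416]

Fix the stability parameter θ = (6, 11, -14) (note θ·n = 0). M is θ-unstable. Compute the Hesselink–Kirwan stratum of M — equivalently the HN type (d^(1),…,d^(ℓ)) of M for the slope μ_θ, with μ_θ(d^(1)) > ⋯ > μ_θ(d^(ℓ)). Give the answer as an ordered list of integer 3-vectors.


Via rank(M_{q-1}∘⋯∘M_p): M ≅ I[1,3], I[2,3].
μ_θ-semistable layers: μ^(1)=1; μ^(2)=-3/2

((1, 1, 1); (0, 1, 1))


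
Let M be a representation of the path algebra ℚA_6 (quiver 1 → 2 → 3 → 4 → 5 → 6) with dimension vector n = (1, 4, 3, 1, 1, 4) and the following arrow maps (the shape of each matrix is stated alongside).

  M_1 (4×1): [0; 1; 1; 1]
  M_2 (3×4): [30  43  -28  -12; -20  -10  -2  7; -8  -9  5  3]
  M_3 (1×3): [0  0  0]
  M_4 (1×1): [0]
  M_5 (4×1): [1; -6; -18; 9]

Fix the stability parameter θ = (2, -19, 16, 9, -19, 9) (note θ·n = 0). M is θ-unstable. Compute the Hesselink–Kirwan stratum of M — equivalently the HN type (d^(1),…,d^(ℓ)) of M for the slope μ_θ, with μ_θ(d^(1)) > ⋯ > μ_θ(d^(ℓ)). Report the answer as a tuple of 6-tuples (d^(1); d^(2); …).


Barcode: M ≅ I[1,3], I[2,2], I[2,3]^2, I[4,4], I[5,6], I[6,6]^3. HN layers by μ_θ (4 steps, strictly decreasing):
  μ^(1)=16; μ^(2)=9; μ^(3)=-17/2; μ^(4)=-19

((0, 0, 3, 0, 0, 0); (0, 0, 0, 1, 0, 4); (1, 1, 0, 0, 0, 0); (0, 3, 0, 0, 1, 0))


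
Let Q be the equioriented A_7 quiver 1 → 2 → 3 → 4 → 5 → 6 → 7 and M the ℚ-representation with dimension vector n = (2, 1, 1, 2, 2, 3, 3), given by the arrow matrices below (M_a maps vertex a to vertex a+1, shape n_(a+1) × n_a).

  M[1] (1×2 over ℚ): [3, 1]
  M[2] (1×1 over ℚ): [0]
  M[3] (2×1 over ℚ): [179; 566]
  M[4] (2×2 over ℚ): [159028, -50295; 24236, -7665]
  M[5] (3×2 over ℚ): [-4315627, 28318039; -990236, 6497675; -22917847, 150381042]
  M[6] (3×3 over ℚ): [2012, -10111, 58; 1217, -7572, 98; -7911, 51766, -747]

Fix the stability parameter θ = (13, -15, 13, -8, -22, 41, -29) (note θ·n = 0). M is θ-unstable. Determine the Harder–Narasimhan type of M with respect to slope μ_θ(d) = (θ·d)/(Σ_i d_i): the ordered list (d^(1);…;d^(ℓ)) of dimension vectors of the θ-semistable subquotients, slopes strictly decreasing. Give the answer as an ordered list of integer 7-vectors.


Via rank(M_{q-1}∘⋯∘M_p): M ≅ I[1,1], I[1,2], I[3,7], I[4,4], I[5,7], I[6,7].
μ_θ-semistable layers: μ^(1)=13; μ^(2)=6; μ^(3)=-1; μ^(4)=-17/3; μ^(5)=-8; μ^(6)=-22

((1, 0, 0, 0, 0, 0, 0); (0, 0, 0, 0, 0, 3, 3); (1, 1, 0, 0, 0, 0, 0); (0, 0, 1, 1, 1, 0, 0); (0, 0, 0, 1, 0, 0, 0); (0, 0, 0, 0, 1, 0, 0))


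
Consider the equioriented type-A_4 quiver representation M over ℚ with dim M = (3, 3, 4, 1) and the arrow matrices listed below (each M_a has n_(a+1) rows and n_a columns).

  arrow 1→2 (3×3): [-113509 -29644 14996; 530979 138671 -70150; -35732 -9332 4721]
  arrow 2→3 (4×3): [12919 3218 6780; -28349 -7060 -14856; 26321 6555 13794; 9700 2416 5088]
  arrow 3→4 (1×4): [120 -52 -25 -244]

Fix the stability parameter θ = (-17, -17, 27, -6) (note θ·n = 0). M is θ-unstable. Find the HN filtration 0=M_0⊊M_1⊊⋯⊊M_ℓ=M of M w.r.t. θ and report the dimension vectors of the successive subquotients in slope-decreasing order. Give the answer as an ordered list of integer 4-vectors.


Interval decomposition of M: I[1,2], I[1,3], I[1,4], I[3,3]^2.
HN type (ℓ=3): μ^(1)=27; μ^(2)=21/2; μ^(3)=-17

((0, 0, 3, 0); (0, 0, 1, 1); (3, 3, 0, 0))


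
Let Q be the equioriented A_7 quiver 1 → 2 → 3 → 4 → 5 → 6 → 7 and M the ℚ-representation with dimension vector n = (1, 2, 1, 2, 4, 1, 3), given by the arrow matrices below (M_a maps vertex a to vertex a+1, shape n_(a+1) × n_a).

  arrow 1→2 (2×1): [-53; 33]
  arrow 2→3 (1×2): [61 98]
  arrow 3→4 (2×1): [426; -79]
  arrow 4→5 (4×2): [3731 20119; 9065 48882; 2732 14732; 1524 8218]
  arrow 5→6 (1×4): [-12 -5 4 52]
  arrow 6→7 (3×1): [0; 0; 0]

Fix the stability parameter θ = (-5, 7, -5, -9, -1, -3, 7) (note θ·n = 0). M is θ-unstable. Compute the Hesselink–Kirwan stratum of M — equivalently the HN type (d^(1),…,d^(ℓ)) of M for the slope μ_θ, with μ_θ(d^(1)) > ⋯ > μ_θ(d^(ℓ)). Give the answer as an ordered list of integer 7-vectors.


Via rank(M_{q-1}∘⋯∘M_p): M ≅ I[1,5], I[2,2], I[4,6], I[5,5]^2, I[7,7]^3.
μ_θ-semistable layers: μ^(1)=7; μ^(2)=-1; μ^(3)=-2; μ^(4)=-7/3; μ^(5)=-5; μ^(6)=-9

((0, 1, 0, 0, 0, 0, 3); (0, 0, 0, 0, 3, 0, 0); (0, 0, 0, 0, 1, 1, 0); (0, 1, 1, 1, 0, 0, 0); (1, 0, 0, 0, 0, 0, 0); (0, 0, 0, 1, 0, 0, 0))


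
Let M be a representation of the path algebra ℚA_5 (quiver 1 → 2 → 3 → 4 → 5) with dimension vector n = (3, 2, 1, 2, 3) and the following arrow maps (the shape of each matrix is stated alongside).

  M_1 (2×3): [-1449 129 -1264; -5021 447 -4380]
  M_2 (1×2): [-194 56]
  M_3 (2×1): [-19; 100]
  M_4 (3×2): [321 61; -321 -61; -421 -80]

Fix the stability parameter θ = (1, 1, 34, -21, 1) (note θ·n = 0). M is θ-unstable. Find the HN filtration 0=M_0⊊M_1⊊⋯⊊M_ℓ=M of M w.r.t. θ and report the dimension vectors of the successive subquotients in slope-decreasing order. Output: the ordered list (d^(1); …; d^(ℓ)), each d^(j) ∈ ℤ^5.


Barcode: M ≅ I[1,1], I[1,2], I[1,5], I[4,5], I[5,5]. HN layers by μ_θ (3 steps, strictly decreasing):
  μ^(1)=14/3; μ^(2)=1; μ^(3)=-21

((0, 0, 1, 1, 1); (3, 2, 0, 0, 2); (0, 0, 0, 1, 0))


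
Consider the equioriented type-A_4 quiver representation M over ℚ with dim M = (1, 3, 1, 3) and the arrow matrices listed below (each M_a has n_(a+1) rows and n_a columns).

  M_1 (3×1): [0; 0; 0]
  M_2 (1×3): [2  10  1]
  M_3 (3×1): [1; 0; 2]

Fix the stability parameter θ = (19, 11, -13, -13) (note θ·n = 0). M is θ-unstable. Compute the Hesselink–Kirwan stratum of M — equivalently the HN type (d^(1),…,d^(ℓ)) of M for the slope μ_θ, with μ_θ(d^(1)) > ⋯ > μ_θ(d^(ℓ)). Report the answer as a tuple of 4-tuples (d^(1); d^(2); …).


Interval decomposition of M: I[1,1], I[2,2]^2, I[2,4], I[4,4]^2.
HN type (ℓ=4): μ^(1)=19; μ^(2)=11; μ^(3)=-5; μ^(4)=-13

((1, 0, 0, 0); (0, 2, 0, 0); (0, 1, 1, 1); (0, 0, 0, 2))


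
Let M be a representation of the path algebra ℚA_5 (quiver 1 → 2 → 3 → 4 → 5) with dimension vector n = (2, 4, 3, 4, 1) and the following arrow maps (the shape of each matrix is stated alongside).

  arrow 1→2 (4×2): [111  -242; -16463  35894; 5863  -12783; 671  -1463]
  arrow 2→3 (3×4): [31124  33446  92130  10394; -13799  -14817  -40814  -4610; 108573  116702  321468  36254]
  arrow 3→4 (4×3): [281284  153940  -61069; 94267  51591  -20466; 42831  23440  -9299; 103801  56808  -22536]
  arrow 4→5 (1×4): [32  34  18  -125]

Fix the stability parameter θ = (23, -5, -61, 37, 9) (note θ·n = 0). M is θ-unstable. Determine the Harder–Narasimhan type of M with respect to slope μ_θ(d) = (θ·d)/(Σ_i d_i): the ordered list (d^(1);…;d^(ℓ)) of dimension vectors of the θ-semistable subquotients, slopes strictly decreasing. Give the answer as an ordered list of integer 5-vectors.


Interval decomposition of M: I[1,2], I[1,4], I[2,4], I[2,5], I[4,4].
HN type (ℓ=5): μ^(1)=37; μ^(2)=23; μ^(3)=9; μ^(4)=-43/3; μ^(5)=-33

((0, 0, 0, 3, 0); (0, 0, 0, 1, 1); (1, 1, 0, 0, 0); (1, 1, 1, 0, 0); (0, 2, 2, 0, 0))
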